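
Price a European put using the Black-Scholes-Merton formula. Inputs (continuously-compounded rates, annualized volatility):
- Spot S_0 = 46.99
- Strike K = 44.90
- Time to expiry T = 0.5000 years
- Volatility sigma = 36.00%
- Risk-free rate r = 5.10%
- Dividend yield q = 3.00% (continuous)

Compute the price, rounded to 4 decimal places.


Answer: Price = 3.4095

Derivation:
d1 = (ln(S/K) + (r - q + 0.5*sigma^2) * T) / (sigma * sqrt(T)) = 0.34725628
d2 = d1 - sigma * sqrt(T) = 0.09269784
exp(-rT) = 0.97482238; exp(-qT) = 0.98511194
P = K * exp(-rT) * N(-d2) - S_0 * exp(-qT) * N(-d1)
N(-d1) = 0.36419939; N(-d2) = 0.46307181
P = 44.9000 * 0.97482238 * 0.46307181 - 46.9900 * 0.98511194 * 0.36419939 = 3.4095


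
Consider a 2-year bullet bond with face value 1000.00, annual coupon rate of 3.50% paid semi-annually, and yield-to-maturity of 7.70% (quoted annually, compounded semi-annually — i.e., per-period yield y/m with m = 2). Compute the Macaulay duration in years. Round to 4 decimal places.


Coupon per period c = face * coupon_rate / m = 17.500000
Periods per year m = 2; per-period yield y/m = 0.038500
Number of cashflows N = 4
Cashflows (t years, CF_t, discount factor 1/(1+y/m)^(m*t), PV):
  t = 0.5000: CF_t = 17.500000, DF = 0.962927, PV = 16.851228
  t = 1.0000: CF_t = 17.500000, DF = 0.927229, PV = 16.226507
  t = 1.5000: CF_t = 17.500000, DF = 0.892854, PV = 15.624947
  t = 2.0000: CF_t = 1017.500000, DF = 0.859754, PV = 874.799275
Price P = sum_t PV_t = 923.501957
Macaulay numerator sum_t t * PV_t:
  t * PV_t at t = 0.5000: 8.425614
  t * PV_t at t = 1.0000: 16.226507
  t * PV_t at t = 1.5000: 23.437420
  t * PV_t at t = 2.0000: 1749.598550
Macaulay duration D = (sum_t t * PV_t) / P = 1797.688091 / 923.501957 = 1.946599

Answer: Macaulay duration = 1.9466 years


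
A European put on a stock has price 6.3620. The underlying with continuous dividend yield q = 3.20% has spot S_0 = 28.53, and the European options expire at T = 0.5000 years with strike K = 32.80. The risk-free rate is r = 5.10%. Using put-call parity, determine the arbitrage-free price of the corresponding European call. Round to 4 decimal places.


Answer: Call price = 2.4650

Derivation:
Put-call parity: C - P = S_0 * exp(-qT) - K * exp(-rT).
S_0 * exp(-qT) = 28.5300 * 0.98412732 = 28.07715244
K * exp(-rT) = 32.8000 * 0.97482238 = 31.97417403
C = P + S*exp(-qT) - K*exp(-rT)
C = 6.3620 + 28.07715244 - 31.97417403 = 2.4650


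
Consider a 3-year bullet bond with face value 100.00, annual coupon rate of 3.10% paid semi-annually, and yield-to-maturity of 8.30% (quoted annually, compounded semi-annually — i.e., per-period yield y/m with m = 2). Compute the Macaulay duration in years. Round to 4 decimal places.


Answer: Macaulay duration = 2.8775 years

Derivation:
Coupon per period c = face * coupon_rate / m = 1.550000
Periods per year m = 2; per-period yield y/m = 0.041500
Number of cashflows N = 6
Cashflows (t years, CF_t, discount factor 1/(1+y/m)^(m*t), PV):
  t = 0.5000: CF_t = 1.550000, DF = 0.960154, PV = 1.488238
  t = 1.0000: CF_t = 1.550000, DF = 0.921895, PV = 1.428937
  t = 1.5000: CF_t = 1.550000, DF = 0.885161, PV = 1.371999
  t = 2.0000: CF_t = 1.550000, DF = 0.849890, PV = 1.317330
  t = 2.5000: CF_t = 1.550000, DF = 0.816025, PV = 1.264839
  t = 3.0000: CF_t = 101.550000, DF = 0.783510, PV = 79.565406
Price P = sum_t PV_t = 86.436750
Macaulay numerator sum_t t * PV_t:
  t * PV_t at t = 0.5000: 0.744119
  t * PV_t at t = 1.0000: 1.428937
  t * PV_t at t = 1.5000: 2.057999
  t * PV_t at t = 2.0000: 2.634660
  t * PV_t at t = 2.5000: 3.162098
  t * PV_t at t = 3.0000: 238.696217
Macaulay duration D = (sum_t t * PV_t) / P = 248.724031 / 86.436750 = 2.877526


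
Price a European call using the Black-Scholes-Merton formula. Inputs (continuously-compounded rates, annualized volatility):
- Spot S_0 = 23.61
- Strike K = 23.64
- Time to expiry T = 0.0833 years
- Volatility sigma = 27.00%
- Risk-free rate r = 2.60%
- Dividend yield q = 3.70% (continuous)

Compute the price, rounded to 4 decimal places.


Answer: Price = 0.7069

Derivation:
d1 = (ln(S/K) + (r - q + 0.5*sigma^2) * T) / (sigma * sqrt(T)) = 0.01090953
d2 = d1 - sigma * sqrt(T) = -0.06701717
exp(-rT) = 0.99783654; exp(-qT) = 0.99692264
C = S_0 * exp(-qT) * N(d1) - K * exp(-rT) * N(d2)
N(d1) = 0.50435219; N(d2) = 0.47328402
C = 23.6100 * 0.99692264 * 0.50435219 - 23.6400 * 0.99783654 * 0.47328402 = 0.7069


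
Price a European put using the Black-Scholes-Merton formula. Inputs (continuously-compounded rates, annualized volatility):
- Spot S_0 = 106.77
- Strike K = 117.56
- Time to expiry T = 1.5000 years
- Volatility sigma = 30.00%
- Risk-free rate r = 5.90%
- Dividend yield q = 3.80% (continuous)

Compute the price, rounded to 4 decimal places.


Answer: Price = 18.7995

Derivation:
d1 = (ln(S/K) + (r - q + 0.5*sigma^2) * T) / (sigma * sqrt(T)) = 0.00742507
d2 = d1 - sigma * sqrt(T) = -0.35999839
exp(-rT) = 0.91530311; exp(-qT) = 0.94459407
P = K * exp(-rT) * N(-d2) - S_0 * exp(-qT) * N(-d1)
N(-d1) = 0.49703785; N(-d2) = 0.64057583
P = 117.5600 * 0.91530311 * 0.64057583 - 106.7700 * 0.94459407 * 0.49703785 = 18.7995


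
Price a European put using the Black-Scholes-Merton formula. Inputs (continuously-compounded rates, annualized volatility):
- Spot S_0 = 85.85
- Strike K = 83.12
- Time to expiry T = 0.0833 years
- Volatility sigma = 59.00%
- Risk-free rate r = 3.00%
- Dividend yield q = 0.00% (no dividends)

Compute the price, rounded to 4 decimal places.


d1 = (ln(S/K) + (r - q + 0.5*sigma^2) * T) / (sigma * sqrt(T)) = 0.28959579
d2 = d1 - sigma * sqrt(T) = 0.11931153
exp(-rT) = 0.99750412; exp(-qT) = 1.00000000
P = K * exp(-rT) * N(-d2) - S_0 * exp(-qT) * N(-d1)
N(-d1) = 0.38606274; N(-d2) = 0.45251428
P = 83.1200 * 0.99750412 * 0.45251428 - 85.8500 * 1.00000000 * 0.38606274 = 4.3756

Answer: Price = 4.3756


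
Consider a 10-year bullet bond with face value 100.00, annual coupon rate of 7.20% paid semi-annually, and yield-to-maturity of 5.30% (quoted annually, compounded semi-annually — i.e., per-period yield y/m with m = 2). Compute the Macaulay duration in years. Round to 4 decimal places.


Answer: Macaulay duration = 7.4975 years

Derivation:
Coupon per period c = face * coupon_rate / m = 3.600000
Periods per year m = 2; per-period yield y/m = 0.026500
Number of cashflows N = 20
Cashflows (t years, CF_t, discount factor 1/(1+y/m)^(m*t), PV):
  t = 0.5000: CF_t = 3.600000, DF = 0.974184, PV = 3.507063
  t = 1.0000: CF_t = 3.600000, DF = 0.949035, PV = 3.416525
  t = 1.5000: CF_t = 3.600000, DF = 0.924535, PV = 3.328324
  t = 2.0000: CF_t = 3.600000, DF = 0.900667, PV = 3.242401
  t = 2.5000: CF_t = 3.600000, DF = 0.877415, PV = 3.158695
  t = 3.0000: CF_t = 3.600000, DF = 0.854764, PV = 3.077151
  t = 3.5000: CF_t = 3.600000, DF = 0.832698, PV = 2.997711
  t = 4.0000: CF_t = 3.600000, DF = 0.811201, PV = 2.920323
  t = 4.5000: CF_t = 3.600000, DF = 0.790259, PV = 2.844932
  t = 5.0000: CF_t = 3.600000, DF = 0.769858, PV = 2.771488
  t = 5.5000: CF_t = 3.600000, DF = 0.749983, PV = 2.699939
  t = 6.0000: CF_t = 3.600000, DF = 0.730622, PV = 2.630238
  t = 6.5000: CF_t = 3.600000, DF = 0.711760, PV = 2.562336
  t = 7.0000: CF_t = 3.600000, DF = 0.693385, PV = 2.496187
  t = 7.5000: CF_t = 3.600000, DF = 0.675485, PV = 2.431746
  t = 8.0000: CF_t = 3.600000, DF = 0.658047, PV = 2.368968
  t = 8.5000: CF_t = 3.600000, DF = 0.641059, PV = 2.307811
  t = 9.0000: CF_t = 3.600000, DF = 0.624509, PV = 2.248233
  t = 9.5000: CF_t = 3.600000, DF = 0.608387, PV = 2.190193
  t = 10.0000: CF_t = 103.600000, DF = 0.592681, PV = 61.401740
Price P = sum_t PV_t = 114.602006
Macaulay numerator sum_t t * PV_t:
  t * PV_t at t = 0.5000: 1.753531
  t * PV_t at t = 1.0000: 3.416525
  t * PV_t at t = 1.5000: 4.992486
  t * PV_t at t = 2.0000: 6.484801
  t * PV_t at t = 2.5000: 7.896738
  t * PV_t at t = 3.0000: 9.231452
  t * PV_t at t = 3.5000: 10.491990
  t * PV_t at t = 4.0000: 11.681292
  t * PV_t at t = 4.5000: 12.802195
  t * PV_t at t = 5.0000: 13.857439
  t * PV_t at t = 5.5000: 14.849666
  t * PV_t at t = 6.0000: 15.781428
  t * PV_t at t = 6.5000: 16.655185
  t * PV_t at t = 7.0000: 17.473310
  t * PV_t at t = 7.5000: 18.238094
  t * PV_t at t = 8.0000: 18.951746
  t * PV_t at t = 8.5000: 19.616396
  t * PV_t at t = 9.0000: 20.234098
  t * PV_t at t = 9.5000: 20.806833
  t * PV_t at t = 10.0000: 614.017404
Macaulay duration D = (sum_t t * PV_t) / P = 859.232611 / 114.602006 = 7.497536


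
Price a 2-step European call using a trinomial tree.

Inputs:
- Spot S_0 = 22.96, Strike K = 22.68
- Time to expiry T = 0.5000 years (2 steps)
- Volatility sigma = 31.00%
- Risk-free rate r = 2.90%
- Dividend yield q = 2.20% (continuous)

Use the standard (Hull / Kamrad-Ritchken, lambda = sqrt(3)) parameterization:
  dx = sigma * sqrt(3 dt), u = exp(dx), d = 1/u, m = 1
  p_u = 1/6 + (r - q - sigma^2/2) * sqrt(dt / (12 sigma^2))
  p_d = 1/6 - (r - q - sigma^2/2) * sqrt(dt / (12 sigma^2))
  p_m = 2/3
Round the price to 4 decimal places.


dt = T/N = 0.250000; dx = sigma*sqrt(3*dt) = 0.268468
u = exp(dx) = 1.307959; d = 1/u = 0.764550
p_u = 0.147554, p_m = 0.666667, p_d = 0.185780
Discount per step: exp(-r*dt) = 0.992776
Stock lattice S(k, j) with j the centered position index:
  k=0: S(0,+0) = 22.9600
  k=1: S(1,-1) = 17.5541; S(1,+0) = 22.9600; S(1,+1) = 30.0307
  k=2: S(2,-2) = 13.4210; S(2,-1) = 17.5541; S(2,+0) = 22.9600; S(2,+1) = 30.0307; S(2,+2) = 39.2790
Terminal payoffs V(N, j) = max(S_T - K, 0):
  V(2,-2) = 0.000000; V(2,-1) = 0.000000; V(2,+0) = 0.280000; V(2,+1) = 7.350738; V(2,+2) = 16.598972
Backward induction: V(k, j) = exp(-r*dt) * [p_u * V(k+1, j+1) + p_m * V(k+1, j) + p_d * V(k+1, j-1)]
  V(1,-1) = exp(-r*dt) * [p_u*0.280000 + p_m*0.000000 + p_d*0.000000] = 0.041017
  V(1,+0) = exp(-r*dt) * [p_u*7.350738 + p_m*0.280000 + p_d*0.000000] = 1.262111
  V(1,+1) = exp(-r*dt) * [p_u*16.598972 + p_m*7.350738 + p_d*0.280000] = 7.348279
  V(0,+0) = exp(-r*dt) * [p_u*7.348279 + p_m*1.262111 + p_d*0.041017] = 1.919326

Answer: Price = V(0,0) = 1.9193


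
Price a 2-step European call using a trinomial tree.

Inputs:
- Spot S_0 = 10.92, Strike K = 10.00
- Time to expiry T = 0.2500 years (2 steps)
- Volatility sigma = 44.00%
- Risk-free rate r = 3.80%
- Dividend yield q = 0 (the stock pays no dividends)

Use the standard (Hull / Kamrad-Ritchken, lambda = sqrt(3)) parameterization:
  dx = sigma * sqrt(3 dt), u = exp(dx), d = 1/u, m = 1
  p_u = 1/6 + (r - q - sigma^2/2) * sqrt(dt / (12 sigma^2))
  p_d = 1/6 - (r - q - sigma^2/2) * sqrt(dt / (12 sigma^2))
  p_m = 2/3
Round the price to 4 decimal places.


dt = T/N = 0.125000; dx = sigma*sqrt(3*dt) = 0.269444
u = exp(dx) = 1.309236; d = 1/u = 0.763804
p_u = 0.153027, p_m = 0.666667, p_d = 0.180306
Discount per step: exp(-r*dt) = 0.995261
Stock lattice S(k, j) with j the centered position index:
  k=0: S(0,+0) = 10.9200
  k=1: S(1,-1) = 8.3407; S(1,+0) = 10.9200; S(1,+1) = 14.2969
  k=2: S(2,-2) = 6.3707; S(2,-1) = 8.3407; S(2,+0) = 10.9200; S(2,+1) = 14.2969; S(2,+2) = 18.7180
Terminal payoffs V(N, j) = max(S_T - K, 0):
  V(2,-2) = 0.000000; V(2,-1) = 0.000000; V(2,+0) = 0.920000; V(2,+1) = 4.296859; V(2,+2) = 8.717964
Backward induction: V(k, j) = exp(-r*dt) * [p_u * V(k+1, j+1) + p_m * V(k+1, j) + p_d * V(k+1, j-1)]
  V(1,-1) = exp(-r*dt) * [p_u*0.920000 + p_m*0.000000 + p_d*0.000000] = 0.140118
  V(1,+0) = exp(-r*dt) * [p_u*4.296859 + p_m*0.920000 + p_d*0.000000] = 1.264848
  V(1,+1) = exp(-r*dt) * [p_u*8.717964 + p_m*4.296859 + p_d*0.920000] = 4.343859
  V(0,+0) = exp(-r*dt) * [p_u*4.343859 + p_m*1.264848 + p_d*0.140118] = 1.525961

Answer: Price = V(0,0) = 1.5260


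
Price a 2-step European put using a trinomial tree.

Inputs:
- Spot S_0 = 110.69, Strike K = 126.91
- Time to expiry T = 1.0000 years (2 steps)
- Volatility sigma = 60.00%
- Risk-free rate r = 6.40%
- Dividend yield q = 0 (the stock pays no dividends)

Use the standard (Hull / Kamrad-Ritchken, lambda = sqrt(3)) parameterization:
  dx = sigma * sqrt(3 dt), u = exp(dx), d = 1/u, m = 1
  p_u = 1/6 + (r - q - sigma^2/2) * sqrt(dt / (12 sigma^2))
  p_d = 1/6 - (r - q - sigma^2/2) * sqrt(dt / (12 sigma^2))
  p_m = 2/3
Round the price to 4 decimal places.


Answer: Price = V(0,0) = 30.6356

Derivation:
dt = T/N = 0.500000; dx = sigma*sqrt(3*dt) = 0.734847
u = exp(dx) = 2.085163; d = 1/u = 0.479579
p_u = 0.127203, p_m = 0.666667, p_d = 0.206131
Discount per step: exp(-r*dt) = 0.968507
Stock lattice S(k, j) with j the centered position index:
  k=0: S(0,+0) = 110.6900
  k=1: S(1,-1) = 53.0846; S(1,+0) = 110.6900; S(1,+1) = 230.8067
  k=2: S(2,-2) = 25.4582; S(2,-1) = 53.0846; S(2,+0) = 110.6900; S(2,+1) = 230.8067; S(2,+2) = 481.2695
Terminal payoffs V(N, j) = max(K - S_T, 0):
  V(2,-2) = 101.451755; V(2,-1) = 73.825415; V(2,+0) = 16.220000; V(2,+1) = 0.000000; V(2,+2) = 0.000000
Backward induction: V(k, j) = exp(-r*dt) * [p_u * V(k+1, j+1) + p_m * V(k+1, j) + p_d * V(k+1, j-1)]
  V(1,-1) = exp(-r*dt) * [p_u*16.220000 + p_m*73.825415 + p_d*101.451755] = 69.918901
  V(1,+0) = exp(-r*dt) * [p_u*0.000000 + p_m*16.220000 + p_d*73.825415] = 25.211210
  V(1,+1) = exp(-r*dt) * [p_u*0.000000 + p_m*0.000000 + p_d*16.220000] = 3.238143
  V(0,+0) = exp(-r*dt) * [p_u*3.238143 + p_m*25.211210 + p_d*69.918901] = 30.635610


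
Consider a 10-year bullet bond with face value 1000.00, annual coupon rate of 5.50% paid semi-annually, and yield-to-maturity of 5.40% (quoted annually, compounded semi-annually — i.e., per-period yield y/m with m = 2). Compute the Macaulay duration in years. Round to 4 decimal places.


Answer: Macaulay duration = 7.8327 years

Derivation:
Coupon per period c = face * coupon_rate / m = 27.500000
Periods per year m = 2; per-period yield y/m = 0.027000
Number of cashflows N = 20
Cashflows (t years, CF_t, discount factor 1/(1+y/m)^(m*t), PV):
  t = 0.5000: CF_t = 27.500000, DF = 0.973710, PV = 26.777020
  t = 1.0000: CF_t = 27.500000, DF = 0.948111, PV = 26.073048
  t = 1.5000: CF_t = 27.500000, DF = 0.923185, PV = 25.387583
  t = 2.0000: CF_t = 27.500000, DF = 0.898914, PV = 24.720140
  t = 2.5000: CF_t = 27.500000, DF = 0.875282, PV = 24.070243
  t = 3.0000: CF_t = 27.500000, DF = 0.852270, PV = 23.437432
  t = 3.5000: CF_t = 27.500000, DF = 0.829864, PV = 22.821258
  t = 4.0000: CF_t = 27.500000, DF = 0.808047, PV = 22.221284
  t = 4.5000: CF_t = 27.500000, DF = 0.786803, PV = 21.637083
  t = 5.0000: CF_t = 27.500000, DF = 0.766118, PV = 21.068240
  t = 5.5000: CF_t = 27.500000, DF = 0.745976, PV = 20.514353
  t = 6.0000: CF_t = 27.500000, DF = 0.726365, PV = 19.975027
  t = 6.5000: CF_t = 27.500000, DF = 0.707268, PV = 19.449880
  t = 7.0000: CF_t = 27.500000, DF = 0.688674, PV = 18.938539
  t = 7.5000: CF_t = 27.500000, DF = 0.670569, PV = 18.440642
  t = 8.0000: CF_t = 27.500000, DF = 0.652939, PV = 17.955835
  t = 8.5000: CF_t = 27.500000, DF = 0.635774, PV = 17.483773
  t = 9.0000: CF_t = 27.500000, DF = 0.619059, PV = 17.024121
  t = 9.5000: CF_t = 27.500000, DF = 0.602784, PV = 16.576554
  t = 10.0000: CF_t = 1027.500000, DF = 0.586937, PV = 603.077268
Price P = sum_t PV_t = 1007.649324
Macaulay numerator sum_t t * PV_t:
  t * PV_t at t = 0.5000: 13.388510
  t * PV_t at t = 1.0000: 26.073048
  t * PV_t at t = 1.5000: 38.081375
  t * PV_t at t = 2.0000: 49.440279
  t * PV_t at t = 2.5000: 60.175608
  t * PV_t at t = 3.0000: 70.312297
  t * PV_t at t = 3.5000: 79.874404
  t * PV_t at t = 4.0000: 88.885135
  t * PV_t at t = 4.5000: 97.366871
  t * PV_t at t = 5.0000: 105.341200
  t * PV_t at t = 5.5000: 112.828939
  t * PV_t at t = 6.0000: 119.850161
  t * PV_t at t = 6.5000: 126.424220
  t * PV_t at t = 7.0000: 132.569776
  t * PV_t at t = 7.5000: 138.304816
  t * PV_t at t = 8.0000: 143.646677
  t * PV_t at t = 8.5000: 148.612068
  t * PV_t at t = 9.0000: 153.217093
  t * PV_t at t = 9.5000: 157.477268
  t * PV_t at t = 10.0000: 6030.772678
Macaulay duration D = (sum_t t * PV_t) / P = 7892.642424 / 1007.649324 = 7.832727


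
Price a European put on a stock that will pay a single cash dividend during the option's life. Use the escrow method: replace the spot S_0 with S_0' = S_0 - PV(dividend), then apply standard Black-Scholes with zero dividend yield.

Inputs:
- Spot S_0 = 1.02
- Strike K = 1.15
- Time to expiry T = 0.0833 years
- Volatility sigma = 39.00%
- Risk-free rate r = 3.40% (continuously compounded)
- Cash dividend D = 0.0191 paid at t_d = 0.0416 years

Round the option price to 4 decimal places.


PV(D) = D * exp(-r * t_d) = 0.0191 * 0.99858660 = 0.01907300
S_0' = S_0 - PV(D) = 1.0200 - 0.01907300 = 1.00092700
d1 = (ln(S_0'/K) + (r + sigma^2/2)*T) / (sigma*sqrt(T)) = -1.15198390
d2 = d1 - sigma*sqrt(T) = -1.26454469
exp(-rT) = 0.99717181
N(-d1) = 0.87533616; N(-d2) = 0.89698270
P = K * exp(-rT) * N(-d2) - S_0' * N(-d1) = 1.1500 * 0.99717181 * 0.89698270 - 1.00092700 * 0.87533616 = 0.1525

Answer: Price = 0.1525


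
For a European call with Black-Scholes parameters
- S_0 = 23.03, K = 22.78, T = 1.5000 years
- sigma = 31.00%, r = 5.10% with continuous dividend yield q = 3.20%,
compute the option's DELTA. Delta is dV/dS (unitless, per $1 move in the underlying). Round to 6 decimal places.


Answer: Delta = 0.586641

Derivation:
d1 = 0.2936484014; d2 = -0.0860225087
phi(d1) = 0.3821075273; exp(-qT) = 0.9531337871; exp(-rT) = 0.9263529143
N(d1) = 0.6154867068
Delta = exp(-qT) * N(d1) = 0.9531337871 * 0.6154867068 = 0.586641


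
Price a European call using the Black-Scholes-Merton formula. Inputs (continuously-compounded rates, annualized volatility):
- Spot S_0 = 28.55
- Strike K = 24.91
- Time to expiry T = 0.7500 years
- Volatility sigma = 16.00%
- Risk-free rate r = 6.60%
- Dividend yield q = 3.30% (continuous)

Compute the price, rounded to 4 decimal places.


Answer: Price = 4.3602

Derivation:
d1 = (ln(S/K) + (r - q + 0.5*sigma^2) * T) / (sigma * sqrt(T)) = 1.23219254
d2 = d1 - sigma * sqrt(T) = 1.09362848
exp(-rT) = 0.95170516; exp(-qT) = 0.97555377
C = S_0 * exp(-qT) * N(d1) - K * exp(-rT) * N(d2)
N(d1) = 0.89106142; N(d2) = 0.86294102
C = 28.5500 * 0.97555377 * 0.89106142 - 24.9100 * 0.95170516 * 0.86294102 = 4.3602


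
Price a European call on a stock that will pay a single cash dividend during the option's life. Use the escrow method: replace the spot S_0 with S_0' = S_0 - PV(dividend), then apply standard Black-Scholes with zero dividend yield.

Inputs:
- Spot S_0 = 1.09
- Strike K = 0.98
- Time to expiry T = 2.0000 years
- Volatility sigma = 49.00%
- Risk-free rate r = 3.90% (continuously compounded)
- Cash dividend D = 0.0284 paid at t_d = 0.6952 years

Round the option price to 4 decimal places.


PV(D) = D * exp(-r * t_d) = 0.0284 * 0.97325145 = 0.02764034
S_0' = S_0 - PV(D) = 1.0900 - 0.02764034 = 1.06235966
d1 = (ln(S_0'/K) + (r + sigma^2/2)*T) / (sigma*sqrt(T)) = 0.57549146
d2 = d1 - sigma*sqrt(T) = -0.11747319
exp(-rT) = 0.92496443
N(d1) = 0.71752052; N(d2) = 0.45324255
C = S_0' * N(d1) - K * exp(-rT) * N(d2) = 1.06235966 * 0.71752052 - 0.9800 * 0.92496443 * 0.45324255 = 0.3514

Answer: Price = 0.3514


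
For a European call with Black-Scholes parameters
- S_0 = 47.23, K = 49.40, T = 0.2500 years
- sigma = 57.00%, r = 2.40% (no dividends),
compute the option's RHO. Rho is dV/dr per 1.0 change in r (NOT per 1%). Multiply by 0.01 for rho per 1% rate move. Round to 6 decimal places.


d1 = 0.0059345955; d2 = -0.2790654045
phi(d1) = 0.3989352552; exp(-qT) = 1.0000000000; exp(-rT) = 0.9940179641
N(d2) = 0.3900973160
Rho = K*T*exp(-rT)*N(d2) = 49.4000 * 0.2500 * 0.9940179641 * 0.3900973160 = 4.788882

Answer: Rho = 4.788882


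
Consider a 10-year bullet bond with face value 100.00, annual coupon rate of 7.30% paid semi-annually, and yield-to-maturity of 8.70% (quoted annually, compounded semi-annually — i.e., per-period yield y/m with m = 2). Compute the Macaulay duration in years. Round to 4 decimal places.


Coupon per period c = face * coupon_rate / m = 3.650000
Periods per year m = 2; per-period yield y/m = 0.043500
Number of cashflows N = 20
Cashflows (t years, CF_t, discount factor 1/(1+y/m)^(m*t), PV):
  t = 0.5000: CF_t = 3.650000, DF = 0.958313, PV = 3.497844
  t = 1.0000: CF_t = 3.650000, DF = 0.918365, PV = 3.352030
  t = 1.5000: CF_t = 3.650000, DF = 0.880081, PV = 3.212296
  t = 2.0000: CF_t = 3.650000, DF = 0.843393, PV = 3.078386
  t = 2.5000: CF_t = 3.650000, DF = 0.808235, PV = 2.950058
  t = 3.0000: CF_t = 3.650000, DF = 0.774543, PV = 2.827080
  t = 3.5000: CF_t = 3.650000, DF = 0.742254, PV = 2.709229
  t = 4.0000: CF_t = 3.650000, DF = 0.711312, PV = 2.596290
  t = 4.5000: CF_t = 3.650000, DF = 0.681660, PV = 2.488060
  t = 5.0000: CF_t = 3.650000, DF = 0.653244, PV = 2.384341
  t = 5.5000: CF_t = 3.650000, DF = 0.626013, PV = 2.284946
  t = 6.0000: CF_t = 3.650000, DF = 0.599916, PV = 2.189694
  t = 6.5000: CF_t = 3.650000, DF = 0.574908, PV = 2.098413
  t = 7.0000: CF_t = 3.650000, DF = 0.550942, PV = 2.010937
  t = 7.5000: CF_t = 3.650000, DF = 0.527975, PV = 1.927108
  t = 8.0000: CF_t = 3.650000, DF = 0.505965, PV = 1.846773
  t = 8.5000: CF_t = 3.650000, DF = 0.484873, PV = 1.769788
  t = 9.0000: CF_t = 3.650000, DF = 0.464661, PV = 1.696011
  t = 9.5000: CF_t = 3.650000, DF = 0.445290, PV = 1.625310
  t = 10.0000: CF_t = 103.650000, DF = 0.426728, PV = 44.230336
Price P = sum_t PV_t = 90.774930
Macaulay numerator sum_t t * PV_t:
  t * PV_t at t = 0.5000: 1.748922
  t * PV_t at t = 1.0000: 3.352030
  t * PV_t at t = 1.5000: 4.818443
  t * PV_t at t = 2.0000: 6.156772
  t * PV_t at t = 2.5000: 7.375146
  t * PV_t at t = 3.0000: 8.481241
  t * PV_t at t = 3.5000: 9.482301
  t * PV_t at t = 4.0000: 10.385161
  t * PV_t at t = 4.5000: 11.196268
  t * PV_t at t = 5.0000: 11.921704
  t * PV_t at t = 5.5000: 12.567201
  t * PV_t at t = 6.0000: 13.138164
  t * PV_t at t = 6.5000: 13.639685
  t * PV_t at t = 7.0000: 14.076561
  t * PV_t at t = 7.5000: 14.453310
  t * PV_t at t = 8.0000: 14.774187
  t * PV_t at t = 8.5000: 15.043195
  t * PV_t at t = 9.0000: 15.264100
  t * PV_t at t = 9.5000: 15.440447
  t * PV_t at t = 10.0000: 442.303360
Macaulay duration D = (sum_t t * PV_t) / P = 645.618198 / 90.774930 = 7.112296

Answer: Macaulay duration = 7.1123 years


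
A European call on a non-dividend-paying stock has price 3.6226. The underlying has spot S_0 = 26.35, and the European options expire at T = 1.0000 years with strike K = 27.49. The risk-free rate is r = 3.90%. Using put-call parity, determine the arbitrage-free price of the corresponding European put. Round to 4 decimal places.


Answer: Put price = 3.7111

Derivation:
Put-call parity: C - P = S_0 * exp(-qT) - K * exp(-rT).
S_0 * exp(-qT) = 26.3500 * 1.00000000 = 26.35000000
K * exp(-rT) = 27.4900 * 0.96175071 = 26.43852699
P = C - S*exp(-qT) + K*exp(-rT)
P = 3.6226 - 26.35000000 + 26.43852699 = 3.7111


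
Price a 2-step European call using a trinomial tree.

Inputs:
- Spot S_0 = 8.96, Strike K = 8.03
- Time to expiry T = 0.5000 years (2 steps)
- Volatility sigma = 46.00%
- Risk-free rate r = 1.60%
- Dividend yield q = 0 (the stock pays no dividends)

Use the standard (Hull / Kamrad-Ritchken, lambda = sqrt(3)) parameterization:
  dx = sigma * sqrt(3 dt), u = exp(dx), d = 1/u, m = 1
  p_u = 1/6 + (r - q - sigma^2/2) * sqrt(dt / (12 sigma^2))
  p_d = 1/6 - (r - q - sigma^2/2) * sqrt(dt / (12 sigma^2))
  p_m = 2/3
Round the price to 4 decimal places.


Answer: Price = V(0,0) = 1.6588

Derivation:
dt = T/N = 0.250000; dx = sigma*sqrt(3*dt) = 0.398372
u = exp(dx) = 1.489398; d = 1/u = 0.671412
p_u = 0.138489, p_m = 0.666667, p_d = 0.194844
Discount per step: exp(-r*dt) = 0.996008
Stock lattice S(k, j) with j the centered position index:
  k=0: S(0,+0) = 8.9600
  k=1: S(1,-1) = 6.0159; S(1,+0) = 8.9600; S(1,+1) = 13.3450
  k=2: S(2,-2) = 4.0391; S(2,-1) = 6.0159; S(2,+0) = 8.9600; S(2,+1) = 13.3450; S(2,+2) = 19.8760
Terminal payoffs V(N, j) = max(S_T - K, 0):
  V(2,-2) = 0.000000; V(2,-1) = 0.000000; V(2,+0) = 0.930000; V(2,+1) = 5.315002; V(2,+2) = 11.846012
Backward induction: V(k, j) = exp(-r*dt) * [p_u * V(k+1, j+1) + p_m * V(k+1, j) + p_d * V(k+1, j-1)]
  V(1,-1) = exp(-r*dt) * [p_u*0.930000 + p_m*0.000000 + p_d*0.000000] = 0.128281
  V(1,+0) = exp(-r*dt) * [p_u*5.315002 + p_m*0.930000 + p_d*0.000000] = 1.350658
  V(1,+1) = exp(-r*dt) * [p_u*11.846012 + p_m*5.315002 + p_d*0.930000] = 5.343670
  V(0,+0) = exp(-r*dt) * [p_u*5.343670 + p_m*1.350658 + p_d*0.128281] = 1.658827


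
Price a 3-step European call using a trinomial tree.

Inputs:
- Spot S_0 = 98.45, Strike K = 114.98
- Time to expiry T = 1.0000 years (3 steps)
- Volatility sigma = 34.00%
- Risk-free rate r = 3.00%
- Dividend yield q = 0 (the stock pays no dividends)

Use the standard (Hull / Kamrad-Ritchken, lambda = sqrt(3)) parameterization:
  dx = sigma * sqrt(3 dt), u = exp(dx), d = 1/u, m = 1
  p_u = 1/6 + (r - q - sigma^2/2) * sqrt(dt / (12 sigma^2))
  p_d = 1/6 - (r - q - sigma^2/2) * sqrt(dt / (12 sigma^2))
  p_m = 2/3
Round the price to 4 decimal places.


dt = T/N = 0.333333; dx = sigma*sqrt(3*dt) = 0.340000
u = exp(dx) = 1.404948; d = 1/u = 0.711770
p_u = 0.153039, p_m = 0.666667, p_d = 0.180294
Discount per step: exp(-r*dt) = 0.990050
Stock lattice S(k, j) with j the centered position index:
  k=0: S(0,+0) = 98.4500
  k=1: S(1,-1) = 70.0738; S(1,+0) = 98.4500; S(1,+1) = 138.3171
  k=2: S(2,-2) = 49.8764; S(2,-1) = 70.0738; S(2,+0) = 98.4500; S(2,+1) = 138.3171; S(2,+2) = 194.3283
  k=3: S(3,-3) = 35.5006; S(3,-2) = 49.8764; S(3,-1) = 70.0738; S(3,+0) = 98.4500; S(3,+1) = 138.3171; S(3,+2) = 194.3283; S(3,+3) = 273.0210
Terminal payoffs V(N, j) = max(S_T - K, 0):
  V(3,-3) = 0.000000; V(3,-2) = 0.000000; V(3,-1) = 0.000000; V(3,+0) = 0.000000; V(3,+1) = 23.337090; V(3,+2) = 79.348263; V(3,+3) = 158.041025
Backward induction: V(k, j) = exp(-r*dt) * [p_u * V(k+1, j+1) + p_m * V(k+1, j) + p_d * V(k+1, j-1)]
  V(2,-2) = exp(-r*dt) * [p_u*0.000000 + p_m*0.000000 + p_d*0.000000] = 0.000000
  V(2,-1) = exp(-r*dt) * [p_u*0.000000 + p_m*0.000000 + p_d*0.000000] = 0.000000
  V(2,+0) = exp(-r*dt) * [p_u*23.337090 + p_m*0.000000 + p_d*0.000000] = 3.535953
  V(2,+1) = exp(-r*dt) * [p_u*79.348263 + p_m*23.337090 + p_d*0.000000] = 27.425822
  V(2,+2) = exp(-r*dt) * [p_u*158.041025 + p_m*79.348263 + p_d*23.337090] = 80.483979
  V(1,-1) = exp(-r*dt) * [p_u*3.535953 + p_m*0.000000 + p_d*0.000000] = 0.535755
  V(1,+0) = exp(-r*dt) * [p_u*27.425822 + p_m*3.535953 + p_d*0.000000] = 6.489310
  V(1,+1) = exp(-r*dt) * [p_u*80.483979 + p_m*27.425822 + p_d*3.535953] = 30.927769
  V(0,+0) = exp(-r*dt) * [p_u*30.927769 + p_m*6.489310 + p_d*0.535755] = 9.064858

Answer: Price = V(0,0) = 9.0649


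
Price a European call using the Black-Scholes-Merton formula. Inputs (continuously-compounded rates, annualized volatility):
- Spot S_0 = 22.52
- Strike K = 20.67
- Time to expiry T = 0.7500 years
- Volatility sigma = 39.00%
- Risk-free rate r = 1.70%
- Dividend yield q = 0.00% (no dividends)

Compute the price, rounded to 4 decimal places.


d1 = (ln(S/K) + (r - q + 0.5*sigma^2) * T) / (sigma * sqrt(T)) = 0.46042331
d2 = d1 - sigma * sqrt(T) = 0.12267340
exp(-rT) = 0.98733094; exp(-qT) = 1.00000000
C = S_0 * exp(-qT) * N(d1) - K * exp(-rT) * N(d2)
N(d1) = 0.67739380; N(d2) = 0.54881714
C = 22.5200 * 1.00000000 * 0.67739380 - 20.6700 * 0.98733094 * 0.54881714 = 4.0546

Answer: Price = 4.0546


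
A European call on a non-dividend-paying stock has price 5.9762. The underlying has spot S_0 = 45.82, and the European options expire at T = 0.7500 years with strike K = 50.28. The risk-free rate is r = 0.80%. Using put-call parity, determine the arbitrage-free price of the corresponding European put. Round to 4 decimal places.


Put-call parity: C - P = S_0 * exp(-qT) - K * exp(-rT).
S_0 * exp(-qT) = 45.8200 * 1.00000000 = 45.82000000
K * exp(-rT) = 50.2800 * 0.99401796 = 49.97922323
P = C - S*exp(-qT) + K*exp(-rT)
P = 5.9762 - 45.82000000 + 49.97922323 = 10.1354

Answer: Put price = 10.1354


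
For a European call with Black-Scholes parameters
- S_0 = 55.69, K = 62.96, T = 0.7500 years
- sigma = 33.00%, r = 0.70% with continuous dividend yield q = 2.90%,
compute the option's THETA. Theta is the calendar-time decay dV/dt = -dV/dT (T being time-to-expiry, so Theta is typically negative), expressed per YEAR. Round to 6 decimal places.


Answer: Theta = -3.442199

Derivation:
d1 = -0.3441760137; d2 = -0.6299643969
phi(d1) = 0.3759996384; exp(-qT) = 0.9784848257; exp(-rT) = 0.9947637572
Theta = -S*exp(-qT)*phi(d1)*sigma/(2*sqrt(T)) - r*K*exp(-rT)*N(d2) + q*S*exp(-qT)*N(d1)
N(d1) = 0.3653569600; N(d2) = 0.2643589392; sqrt(T) = 0.8660254038
Term 1 = -55.6900 * 0.9784848257 * 0.3759996384 * 0.3300 / (2 * 0.8660254038) = -3.9036606123
Term 2 = -0.0070 * 62.9600 * 0.9947637572 * 0.2643589392 = -0.1158982061
Term 3 = 0.0290 * 55.6900 * 0.9784848257 * 0.3653569600 = 0.5773600047
Theta = -3.9036606123 + (-0.1158982061) + (0.5773600047) = -3.442199


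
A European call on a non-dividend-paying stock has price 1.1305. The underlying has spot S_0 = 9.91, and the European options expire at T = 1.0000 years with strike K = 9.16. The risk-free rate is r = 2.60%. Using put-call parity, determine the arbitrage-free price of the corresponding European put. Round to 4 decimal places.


Put-call parity: C - P = S_0 * exp(-qT) - K * exp(-rT).
S_0 * exp(-qT) = 9.9100 * 1.00000000 = 9.91000000
K * exp(-rT) = 9.1600 * 0.97433509 = 8.92490942
P = C - S*exp(-qT) + K*exp(-rT)
P = 1.1305 - 9.91000000 + 8.92490942 = 0.1454

Answer: Put price = 0.1454


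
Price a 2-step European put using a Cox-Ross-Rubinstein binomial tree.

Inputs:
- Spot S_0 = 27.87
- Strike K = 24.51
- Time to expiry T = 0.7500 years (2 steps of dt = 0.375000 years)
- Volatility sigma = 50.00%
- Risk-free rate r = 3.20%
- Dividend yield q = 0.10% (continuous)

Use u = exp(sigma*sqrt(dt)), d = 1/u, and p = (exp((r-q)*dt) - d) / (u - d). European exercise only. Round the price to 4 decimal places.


dt = T/N = 0.375000
u = exp(sigma*sqrt(dt)) = 1.358235; d = 1/u = 0.736250
p = (exp((r-q)*dt) - d) / (u - d) = 0.442845
Discount per step: exp(-r*dt) = 0.988072
Stock lattice S(k, i) with i counting down-moves:
  k=0: S(0,0) = 27.8700
  k=1: S(1,0) = 37.8540; S(1,1) = 20.5193
  k=2: S(2,0) = 51.4147; S(2,1) = 27.8700; S(2,2) = 15.1073
Terminal payoffs V(N, i) = max(K - S_T, 0):
  V(2,0) = 0.000000; V(2,1) = 0.000000; V(2,2) = 9.402695
Backward induction: V(k, i) = exp(-r*dt) * [p * V(k+1, i) + (1-p) * V(k+1, i+1)].
  V(1,0) = exp(-r*dt) * [p*0.000000 + (1-p)*0.000000] = 0.000000
  V(1,1) = exp(-r*dt) * [p*0.000000 + (1-p)*9.402695] = 5.176268
  V(0,0) = exp(-r*dt) * [p*0.000000 + (1-p)*5.176268] = 2.849582

Answer: Price = V(0,0) = 2.8496


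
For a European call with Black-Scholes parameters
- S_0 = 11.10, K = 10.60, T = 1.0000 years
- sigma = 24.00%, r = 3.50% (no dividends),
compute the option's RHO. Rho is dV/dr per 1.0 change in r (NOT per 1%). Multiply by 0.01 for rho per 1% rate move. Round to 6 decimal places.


d1 = 0.4578796133; d2 = 0.2178796133
phi(d1) = 0.3592397079; exp(-qT) = 1.0000000000; exp(-rT) = 0.9656054163
N(d2) = 0.5862385441
Rho = K*T*exp(-rT)*N(d2) = 10.6000 * 1.0000 * 0.9656054163 * 0.5862385441 = 6.000396

Answer: Rho = 6.000396


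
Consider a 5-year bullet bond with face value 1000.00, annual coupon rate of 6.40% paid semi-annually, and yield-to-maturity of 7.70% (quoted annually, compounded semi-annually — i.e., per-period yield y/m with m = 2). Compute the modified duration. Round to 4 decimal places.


Answer: Modified duration = 4.1750

Derivation:
Coupon per period c = face * coupon_rate / m = 32.000000
Periods per year m = 2; per-period yield y/m = 0.038500
Number of cashflows N = 10
Cashflows (t years, CF_t, discount factor 1/(1+y/m)^(m*t), PV):
  t = 0.5000: CF_t = 32.000000, DF = 0.962927, PV = 30.813674
  t = 1.0000: CF_t = 32.000000, DF = 0.927229, PV = 29.671327
  t = 1.5000: CF_t = 32.000000, DF = 0.892854, PV = 28.571331
  t = 2.0000: CF_t = 32.000000, DF = 0.859754, PV = 27.512115
  t = 2.5000: CF_t = 32.000000, DF = 0.827880, PV = 26.492166
  t = 3.0000: CF_t = 32.000000, DF = 0.797188, PV = 25.510030
  t = 3.5000: CF_t = 32.000000, DF = 0.767635, PV = 24.564304
  t = 4.0000: CF_t = 32.000000, DF = 0.739176, PV = 23.653639
  t = 4.5000: CF_t = 32.000000, DF = 0.711773, PV = 22.776735
  t = 5.0000: CF_t = 1032.000000, DF = 0.685386, PV = 707.317965
Price P = sum_t PV_t = 946.883287
First compute Macaulay numerator sum_t t * PV_t:
  t * PV_t at t = 0.5000: 15.406837
  t * PV_t at t = 1.0000: 29.671327
  t * PV_t at t = 1.5000: 42.856997
  t * PV_t at t = 2.0000: 55.024230
  t * PV_t at t = 2.5000: 66.230416
  t * PV_t at t = 3.0000: 76.530091
  t * PV_t at t = 3.5000: 85.975066
  t * PV_t at t = 4.0000: 94.614558
  t * PV_t at t = 4.5000: 102.495308
  t * PV_t at t = 5.0000: 3536.589823
Macaulay duration D = 4105.394652 / 946.883287 = 4.335692
Modified duration = D / (1 + y/m) = 4.335692 / (1 + 0.038500) = 4.174957


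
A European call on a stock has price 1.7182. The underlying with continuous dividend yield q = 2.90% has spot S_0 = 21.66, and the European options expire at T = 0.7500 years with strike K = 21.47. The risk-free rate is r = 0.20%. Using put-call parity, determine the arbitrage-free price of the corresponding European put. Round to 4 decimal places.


Put-call parity: C - P = S_0 * exp(-qT) - K * exp(-rT).
S_0 * exp(-qT) = 21.6600 * 0.97848483 = 21.19398132
K * exp(-rT) = 21.4700 * 0.99850112 = 21.43781914
P = C - S*exp(-qT) + K*exp(-rT)
P = 1.7182 - 21.19398132 + 21.43781914 = 1.9620

Answer: Put price = 1.9620


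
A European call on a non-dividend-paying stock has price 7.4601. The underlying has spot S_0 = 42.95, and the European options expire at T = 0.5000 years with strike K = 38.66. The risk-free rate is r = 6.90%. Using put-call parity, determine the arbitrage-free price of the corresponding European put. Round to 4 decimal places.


Answer: Put price = 1.8591

Derivation:
Put-call parity: C - P = S_0 * exp(-qT) - K * exp(-rT).
S_0 * exp(-qT) = 42.9500 * 1.00000000 = 42.95000000
K * exp(-rT) = 38.6600 * 0.96608834 = 37.34897521
P = C - S*exp(-qT) + K*exp(-rT)
P = 7.4601 - 42.95000000 + 37.34897521 = 1.8591


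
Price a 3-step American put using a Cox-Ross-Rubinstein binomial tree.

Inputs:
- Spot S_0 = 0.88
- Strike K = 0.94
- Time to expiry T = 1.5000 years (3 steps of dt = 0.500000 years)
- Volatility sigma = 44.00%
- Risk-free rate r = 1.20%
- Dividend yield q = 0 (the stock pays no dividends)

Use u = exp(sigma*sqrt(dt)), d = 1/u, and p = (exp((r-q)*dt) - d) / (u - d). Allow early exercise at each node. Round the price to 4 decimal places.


Answer: Price = V(0,0) = 0.2297

Derivation:
dt = T/N = 0.500000
u = exp(sigma*sqrt(dt)) = 1.364963; d = 1/u = 0.732621
p = (exp((r-q)*dt) - d) / (u - d) = 0.432357
Discount per step: exp(-r*dt) = 0.994018
Stock lattice S(k, i) with i counting down-moves:
  k=0: S(0,0) = 0.8800
  k=1: S(1,0) = 1.2012; S(1,1) = 0.6447
  k=2: S(2,0) = 1.6395; S(2,1) = 0.8800; S(2,2) = 0.4723
  k=3: S(3,0) = 2.2379; S(3,1) = 1.2012; S(3,2) = 0.6447; S(3,3) = 0.3460
Terminal payoffs V(N, i) = max(K - S_T, 0):
  V(3,0) = 0.000000; V(3,1) = 0.000000; V(3,2) = 0.295294; V(3,3) = 0.593965
Backward induction: V(k, i) = exp(-r*dt) * [p * V(k+1, i) + (1-p) * V(k+1, i+1)]; then take max(V_cont, immediate exercise) for American.
  V(2,0) = exp(-r*dt) * [p*0.000000 + (1-p)*0.000000] = 0.000000; exercise = 0.000000; V(2,0) = max -> 0.000000
  V(2,1) = exp(-r*dt) * [p*0.000000 + (1-p)*0.295294] = 0.166619; exercise = 0.060000; V(2,1) = max -> 0.166619
  V(2,2) = exp(-r*dt) * [p*0.295294 + (1-p)*0.593965] = 0.462052; exercise = 0.467675; V(2,2) = max -> 0.467675
  V(1,0) = exp(-r*dt) * [p*0.000000 + (1-p)*0.166619] = 0.094014; exercise = 0.000000; V(1,0) = max -> 0.094014
  V(1,1) = exp(-r*dt) * [p*0.166619 + (1-p)*0.467675] = 0.335492; exercise = 0.295294; V(1,1) = max -> 0.335492
  V(0,0) = exp(-r*dt) * [p*0.094014 + (1-p)*0.335492] = 0.229705; exercise = 0.060000; V(0,0) = max -> 0.229705


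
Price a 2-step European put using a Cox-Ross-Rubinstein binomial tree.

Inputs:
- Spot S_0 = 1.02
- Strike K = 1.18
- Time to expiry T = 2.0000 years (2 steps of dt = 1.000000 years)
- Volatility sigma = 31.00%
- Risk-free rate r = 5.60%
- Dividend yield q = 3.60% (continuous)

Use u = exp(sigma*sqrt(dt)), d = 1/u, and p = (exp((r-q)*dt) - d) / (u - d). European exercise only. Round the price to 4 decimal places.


Answer: Price = V(0,0) = 0.2385

Derivation:
dt = T/N = 1.000000
u = exp(sigma*sqrt(dt)) = 1.363425; d = 1/u = 0.733447
p = (exp((r-q)*dt) - d) / (u - d) = 0.455181
Discount per step: exp(-r*dt) = 0.945539
Stock lattice S(k, i) with i counting down-moves:
  k=0: S(0,0) = 1.0200
  k=1: S(1,0) = 1.3907; S(1,1) = 0.7481
  k=2: S(2,0) = 1.8961; S(2,1) = 1.0200; S(2,2) = 0.5487
Terminal payoffs V(N, i) = max(K - S_T, 0):
  V(2,0) = 0.000000; V(2,1) = 0.160000; V(2,2) = 0.631297
Backward induction: V(k, i) = exp(-r*dt) * [p * V(k+1, i) + (1-p) * V(k+1, i+1)].
  V(1,0) = exp(-r*dt) * [p*0.000000 + (1-p)*0.160000] = 0.082424
  V(1,1) = exp(-r*dt) * [p*0.160000 + (1-p)*0.631297] = 0.394073
  V(0,0) = exp(-r*dt) * [p*0.082424 + (1-p)*0.394073] = 0.238480


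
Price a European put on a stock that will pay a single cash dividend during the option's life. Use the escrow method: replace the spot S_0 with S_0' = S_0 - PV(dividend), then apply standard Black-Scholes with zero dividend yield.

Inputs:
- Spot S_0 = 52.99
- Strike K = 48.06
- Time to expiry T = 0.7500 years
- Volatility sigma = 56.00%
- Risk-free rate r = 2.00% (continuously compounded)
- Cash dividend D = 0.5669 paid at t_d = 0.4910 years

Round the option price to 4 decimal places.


PV(D) = D * exp(-r * t_d) = 0.5669 * 0.99022806 = 0.56136029
S_0' = S_0 - PV(D) = 52.9900 - 0.56136029 = 52.42863971
d1 = (ln(S_0'/K) + (r + sigma^2/2)*T) / (sigma*sqrt(T)) = 0.45281328
d2 = d1 - sigma*sqrt(T) = -0.03216094
exp(-rT) = 0.98511194
N(-d1) = 0.32534160; N(-d2) = 0.51282815
P = K * exp(-rT) * N(-d2) - S_0' * N(-d1) = 48.0600 * 0.98511194 * 0.51282815 - 52.42863971 * 0.32534160 = 7.2224

Answer: Price = 7.2224


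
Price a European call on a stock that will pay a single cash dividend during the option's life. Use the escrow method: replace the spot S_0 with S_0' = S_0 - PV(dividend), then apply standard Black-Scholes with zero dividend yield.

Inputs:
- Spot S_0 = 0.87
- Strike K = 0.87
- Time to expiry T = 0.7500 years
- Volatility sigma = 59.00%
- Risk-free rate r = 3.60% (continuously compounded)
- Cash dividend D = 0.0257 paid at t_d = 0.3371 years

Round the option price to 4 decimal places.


Answer: Price = 0.1694

Derivation:
PV(D) = D * exp(-r * t_d) = 0.0257 * 0.98793774 = 0.02539000
S_0' = S_0 - PV(D) = 0.8700 - 0.02539000 = 0.84461000
d1 = (ln(S_0'/K) + (r + sigma^2/2)*T) / (sigma*sqrt(T)) = 0.25035331
d2 = d1 - sigma*sqrt(T) = -0.26060168
exp(-rT) = 0.97336124
N(d1) = 0.59884293; N(d2) = 0.39719985
C = S_0' * N(d1) - K * exp(-rT) * N(d2) = 0.84461000 * 0.59884293 - 0.8700 * 0.97336124 * 0.39719985 = 0.1694


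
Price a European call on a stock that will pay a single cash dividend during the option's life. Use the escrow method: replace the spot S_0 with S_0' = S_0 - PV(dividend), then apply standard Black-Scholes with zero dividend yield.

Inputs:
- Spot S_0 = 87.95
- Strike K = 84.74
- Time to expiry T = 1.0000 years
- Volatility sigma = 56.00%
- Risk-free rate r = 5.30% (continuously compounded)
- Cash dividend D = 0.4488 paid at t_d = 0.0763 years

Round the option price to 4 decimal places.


Answer: Price = 22.2856

Derivation:
PV(D) = D * exp(-r * t_d) = 0.4488 * 0.99596427 = 0.44698876
S_0' = S_0 - PV(D) = 87.9500 - 0.44698876 = 87.50301124
d1 = (ln(S_0'/K) + (r + sigma^2/2)*T) / (sigma*sqrt(T)) = 0.43193832
d2 = d1 - sigma*sqrt(T) = -0.12806168
exp(-rT) = 0.94838001
N(d1) = 0.66710688; N(d2) = 0.44905008
C = S_0' * N(d1) - K * exp(-rT) * N(d2) = 87.50301124 * 0.66710688 - 84.7400 * 0.94838001 * 0.44905008 = 22.2856


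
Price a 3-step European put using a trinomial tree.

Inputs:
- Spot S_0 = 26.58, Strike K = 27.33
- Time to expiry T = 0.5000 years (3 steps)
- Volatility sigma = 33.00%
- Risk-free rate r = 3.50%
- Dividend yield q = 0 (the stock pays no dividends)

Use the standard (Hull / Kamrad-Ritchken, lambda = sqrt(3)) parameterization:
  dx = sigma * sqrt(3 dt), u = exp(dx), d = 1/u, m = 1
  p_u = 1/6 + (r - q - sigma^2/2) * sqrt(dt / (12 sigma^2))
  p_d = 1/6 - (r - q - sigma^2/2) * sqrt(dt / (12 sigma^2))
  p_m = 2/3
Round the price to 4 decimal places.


Answer: Price = V(0,0) = 2.5225

Derivation:
dt = T/N = 0.166667; dx = sigma*sqrt(3*dt) = 0.233345
u = exp(dx) = 1.262817; d = 1/u = 0.791880
p_u = 0.159721, p_m = 0.666667, p_d = 0.173613
Discount per step: exp(-r*dt) = 0.994184
Stock lattice S(k, j) with j the centered position index:
  k=0: S(0,+0) = 26.5800
  k=1: S(1,-1) = 21.0482; S(1,+0) = 26.5800; S(1,+1) = 33.5657
  k=2: S(2,-2) = 16.6676; S(2,-1) = 21.0482; S(2,+0) = 26.5800; S(2,+1) = 33.5657; S(2,+2) = 42.3873
  k=3: S(3,-3) = 13.1988; S(3,-2) = 16.6676; S(3,-1) = 21.0482; S(3,+0) = 26.5800; S(3,+1) = 33.5657; S(3,+2) = 42.3873; S(3,+3) = 53.5275
Terminal payoffs V(N, j) = max(K - S_T, 0):
  V(3,-3) = 14.131234; V(3,-2) = 10.662369; V(3,-1) = 6.281826; V(3,+0) = 0.750000; V(3,+1) = 0.000000; V(3,+2) = 0.000000; V(3,+3) = 0.000000
Backward induction: V(k, j) = exp(-r*dt) * [p_u * V(k+1, j+1) + p_m * V(k+1, j) + p_d * V(k+1, j-1)]
  V(2,-2) = exp(-r*dt) * [p_u*6.281826 + p_m*10.662369 + p_d*14.131234] = 10.503496
  V(2,-1) = exp(-r*dt) * [p_u*0.750000 + p_m*6.281826 + p_d*10.662369] = 6.122976
  V(2,+0) = exp(-r*dt) * [p_u*0.000000 + p_m*0.750000 + p_d*6.281826] = 1.581353
  V(2,+1) = exp(-r*dt) * [p_u*0.000000 + p_m*0.000000 + p_d*0.750000] = 0.129452
  V(2,+2) = exp(-r*dt) * [p_u*0.000000 + p_m*0.000000 + p_d*0.000000] = 0.000000
  V(1,-1) = exp(-r*dt) * [p_u*1.581353 + p_m*6.122976 + p_d*10.503496] = 6.122282
  V(1,+0) = exp(-r*dt) * [p_u*0.129452 + p_m*1.581353 + p_d*6.122976] = 2.125503
  V(1,+1) = exp(-r*dt) * [p_u*0.000000 + p_m*0.129452 + p_d*1.581353] = 0.358746
  V(0,+0) = exp(-r*dt) * [p_u*0.358746 + p_m*2.125503 + p_d*6.122282] = 2.522450
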